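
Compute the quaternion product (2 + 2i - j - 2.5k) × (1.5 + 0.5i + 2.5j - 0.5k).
3.25 + 10.75i + 3.25j + 0.75k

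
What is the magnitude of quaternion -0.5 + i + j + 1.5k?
2.121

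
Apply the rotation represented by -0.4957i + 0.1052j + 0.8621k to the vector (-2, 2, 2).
(-0.901, -1.384, 3.045)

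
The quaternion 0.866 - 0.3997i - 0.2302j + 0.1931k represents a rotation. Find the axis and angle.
axis = (-0.7993, -0.4604, 0.3862), θ = π/3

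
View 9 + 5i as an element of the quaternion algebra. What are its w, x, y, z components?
9 + 5i + 0j + 0k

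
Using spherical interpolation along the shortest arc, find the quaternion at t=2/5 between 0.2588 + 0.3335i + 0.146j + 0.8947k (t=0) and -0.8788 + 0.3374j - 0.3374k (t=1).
0.5925 + 0.2277i - 0.06j + 0.7704k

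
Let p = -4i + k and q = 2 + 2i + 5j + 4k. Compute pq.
4 - 13i + 18j - 18k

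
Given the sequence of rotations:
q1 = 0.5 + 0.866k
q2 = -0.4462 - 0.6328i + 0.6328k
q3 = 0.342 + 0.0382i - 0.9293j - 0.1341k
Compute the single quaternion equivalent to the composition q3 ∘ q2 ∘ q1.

q2 · q1 = -0.7711 - 0.3164i + 0.548j - 0.07k
q3 · q2 · q1 = 0.2482 + 0.0009i + 0.9491j - 0.1936k
0.2482 + 0.0009i + 0.9491j - 0.1936k


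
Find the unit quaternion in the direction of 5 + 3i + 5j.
0.6509 + 0.3906i + 0.6509j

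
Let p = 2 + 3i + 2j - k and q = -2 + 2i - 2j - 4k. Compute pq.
-10 - 12i + 2j - 16k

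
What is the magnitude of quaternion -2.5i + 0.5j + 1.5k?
2.958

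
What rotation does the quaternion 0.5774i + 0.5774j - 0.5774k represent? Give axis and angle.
axis = (√3/3, √3/3, -√3/3), θ = π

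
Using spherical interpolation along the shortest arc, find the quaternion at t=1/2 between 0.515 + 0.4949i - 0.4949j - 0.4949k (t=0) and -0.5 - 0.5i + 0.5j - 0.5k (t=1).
0.585 + 0.5735i - 0.5735j + 0.0029k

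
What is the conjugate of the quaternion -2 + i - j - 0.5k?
-2 - i + j + 0.5k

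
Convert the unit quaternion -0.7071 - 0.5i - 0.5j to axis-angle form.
axis = (-√2/2, -√2/2, 0), θ = 3π/2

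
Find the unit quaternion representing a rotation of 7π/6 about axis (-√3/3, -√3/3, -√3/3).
-0.2588 - 0.5577i - 0.5577j - 0.5577k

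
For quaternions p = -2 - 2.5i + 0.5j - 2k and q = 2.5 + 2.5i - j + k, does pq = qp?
No: pq = 3.75 - 12.75i + 0.75j - 5.75k ≠ 3.75 - 9.75i + 5.75j - 8.25k = qp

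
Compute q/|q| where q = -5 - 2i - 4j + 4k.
-0.6402 - 0.2561i - 0.5121j + 0.5121k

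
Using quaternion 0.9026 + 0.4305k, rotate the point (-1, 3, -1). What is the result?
(-2.961, 1.111, -1)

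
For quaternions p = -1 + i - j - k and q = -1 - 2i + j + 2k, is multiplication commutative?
No: pq = 6 - 2k ≠ 6 + 2i = qp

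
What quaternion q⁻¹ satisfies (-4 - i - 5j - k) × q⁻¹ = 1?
-0.093 + 0.0233i + 0.1163j + 0.0233k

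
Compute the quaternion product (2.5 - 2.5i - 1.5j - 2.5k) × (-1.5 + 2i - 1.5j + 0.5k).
0.25 + 4.25i - 5.25j + 11.75k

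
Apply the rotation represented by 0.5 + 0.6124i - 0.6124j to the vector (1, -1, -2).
(2.225, 0.225, 1)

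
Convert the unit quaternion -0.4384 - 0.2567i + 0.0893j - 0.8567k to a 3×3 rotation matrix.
[[-0.4838, -0.797, 0.3615], [0.7053, -0.5997, -0.3781], [0.5181, 0.0721, 0.8523]]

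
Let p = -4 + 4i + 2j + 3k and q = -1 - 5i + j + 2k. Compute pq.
16 + 17i - 29j + 3k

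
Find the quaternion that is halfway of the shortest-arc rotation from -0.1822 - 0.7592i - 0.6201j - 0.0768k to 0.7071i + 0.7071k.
-0.1021 - 0.822i - 0.3476j - 0.4394k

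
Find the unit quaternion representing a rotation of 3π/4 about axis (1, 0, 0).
0.3827 + 0.9239i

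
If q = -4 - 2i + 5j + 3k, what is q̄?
-4 + 2i - 5j - 3k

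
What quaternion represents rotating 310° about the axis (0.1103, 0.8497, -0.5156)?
-0.9063 + 0.0466i + 0.3591j - 0.2179k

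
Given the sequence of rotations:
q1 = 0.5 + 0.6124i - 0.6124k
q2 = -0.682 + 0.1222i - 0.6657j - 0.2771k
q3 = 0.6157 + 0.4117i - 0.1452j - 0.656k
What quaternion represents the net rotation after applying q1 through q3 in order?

q2 · q1 = -0.5855 + 0.0511i - 0.4277j + 0.6868k
q3 · q2 · q1 = 0.0069 - 0.5899i - 0.4946j + 0.6383k
0.0069 - 0.5899i - 0.4946j + 0.6383k


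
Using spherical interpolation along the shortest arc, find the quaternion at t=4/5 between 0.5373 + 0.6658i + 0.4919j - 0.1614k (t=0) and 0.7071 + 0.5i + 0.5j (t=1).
0.6774 + 0.537i + 0.5017j - 0.0327k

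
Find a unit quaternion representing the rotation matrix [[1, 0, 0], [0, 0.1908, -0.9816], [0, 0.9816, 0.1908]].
0.7716 + 0.6361i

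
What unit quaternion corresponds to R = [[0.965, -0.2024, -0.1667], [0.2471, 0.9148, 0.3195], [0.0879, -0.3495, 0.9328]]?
0.9763 - 0.1713i - 0.0652j + 0.1151k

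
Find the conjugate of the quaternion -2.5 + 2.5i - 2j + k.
-2.5 - 2.5i + 2j - k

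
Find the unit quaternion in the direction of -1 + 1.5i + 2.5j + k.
-0.3086 + 0.4629i + 0.7715j + 0.3086k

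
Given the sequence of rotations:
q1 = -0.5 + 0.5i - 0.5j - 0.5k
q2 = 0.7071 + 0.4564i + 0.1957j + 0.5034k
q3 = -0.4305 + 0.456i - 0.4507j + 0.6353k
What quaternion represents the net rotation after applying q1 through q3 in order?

q2 · q1 = -0.2322 + 0.2792i + 0.0285j - 0.9313k
q3 · q2 · q1 = 0.5771 + 0.1756i + 0.6944j + 0.3922k
0.5771 + 0.1756i + 0.6944j + 0.3922k


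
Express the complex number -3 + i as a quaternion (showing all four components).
-3 + i + 0j + 0k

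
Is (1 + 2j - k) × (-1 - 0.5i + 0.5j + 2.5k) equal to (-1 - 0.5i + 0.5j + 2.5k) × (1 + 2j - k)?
No: pq = 0.5 + 5i - j + 4.5k ≠ 0.5 - 6i - 2j + 2.5k = qp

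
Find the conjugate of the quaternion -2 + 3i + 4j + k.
-2 - 3i - 4j - k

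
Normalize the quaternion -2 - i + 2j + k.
-0.6325 - 0.3162i + 0.6325j + 0.3162k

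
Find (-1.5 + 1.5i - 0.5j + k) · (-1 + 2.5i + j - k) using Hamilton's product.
-0.75 - 5.75i + 3j + 3.25k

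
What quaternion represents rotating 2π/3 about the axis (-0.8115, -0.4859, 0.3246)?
0.5 - 0.7028i - 0.4208j + 0.2811k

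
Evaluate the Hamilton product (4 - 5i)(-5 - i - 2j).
-25 + 21i - 8j + 10k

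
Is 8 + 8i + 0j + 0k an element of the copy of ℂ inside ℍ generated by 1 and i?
Yes. The quaternion 8 + 8i has j- and k-coefficients y = z = 0, so it lies in the complex subalgebra spanned by 1 and i.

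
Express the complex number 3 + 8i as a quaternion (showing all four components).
3 + 8i + 0j + 0k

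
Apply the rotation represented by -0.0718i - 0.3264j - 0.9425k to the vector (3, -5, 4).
(-2.662, 6.536, 0.436)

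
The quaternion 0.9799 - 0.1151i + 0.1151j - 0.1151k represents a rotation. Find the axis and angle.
axis = (-√3/3, √3/3, -√3/3), θ = 23°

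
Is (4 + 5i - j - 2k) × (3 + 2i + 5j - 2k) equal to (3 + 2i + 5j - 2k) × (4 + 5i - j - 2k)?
No: pq = 3 + 35i + 23j + 13k ≠ 3 + 11i + 11j - 41k = qp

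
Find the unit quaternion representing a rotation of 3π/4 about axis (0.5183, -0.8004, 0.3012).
0.3827 + 0.4788i - 0.7395j + 0.2783k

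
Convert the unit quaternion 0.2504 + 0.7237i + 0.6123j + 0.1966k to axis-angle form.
axis = (0.7475, 0.6324, 0.2031), θ = 151°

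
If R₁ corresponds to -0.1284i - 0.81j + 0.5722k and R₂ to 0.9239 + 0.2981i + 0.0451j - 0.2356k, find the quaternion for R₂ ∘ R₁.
0.2096 - 0.2837i - 0.8887j + 0.293k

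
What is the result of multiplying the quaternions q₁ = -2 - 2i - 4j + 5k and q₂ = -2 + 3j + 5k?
-9 - 31i + 12j - 26k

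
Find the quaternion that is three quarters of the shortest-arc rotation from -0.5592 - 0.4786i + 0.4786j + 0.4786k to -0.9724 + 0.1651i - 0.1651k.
-0.9885 - 0.0121i + 0.1502j + 0.0121k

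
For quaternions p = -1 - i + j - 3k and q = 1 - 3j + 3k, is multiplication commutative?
No: pq = 11 - 7i + 7j - 3k ≠ 11 + 5i + j - 9k = qp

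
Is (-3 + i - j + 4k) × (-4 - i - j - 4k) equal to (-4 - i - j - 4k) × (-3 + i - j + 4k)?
No: pq = 28 + 7i + 7j - 6k ≠ 28 - 9i + 7j - 2k = qp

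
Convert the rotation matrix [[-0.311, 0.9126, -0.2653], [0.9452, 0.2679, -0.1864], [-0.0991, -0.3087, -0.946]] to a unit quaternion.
-0.0523 + 0.5846i + 0.7945j - 0.1558k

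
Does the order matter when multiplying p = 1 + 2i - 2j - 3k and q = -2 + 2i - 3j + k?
Yes: pq = -9 - 13i - 7j + 5k ≠ -9 + 9i + 9j + 9k = qp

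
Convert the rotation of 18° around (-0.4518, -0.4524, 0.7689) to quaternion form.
0.9877 - 0.0707i - 0.0708j + 0.1203k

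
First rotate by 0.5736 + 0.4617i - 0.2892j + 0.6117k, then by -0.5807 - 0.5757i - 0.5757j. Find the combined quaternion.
-0.2338 - 0.9505i + 0.1899j + 0.0771k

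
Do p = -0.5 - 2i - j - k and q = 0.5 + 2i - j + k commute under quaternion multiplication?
No: pq = 3.75 - 4i + 3k ≠ 3.75 - 5k = qp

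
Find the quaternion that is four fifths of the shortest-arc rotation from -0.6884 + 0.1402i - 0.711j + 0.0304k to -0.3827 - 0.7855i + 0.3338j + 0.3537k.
0.1537 + 0.775i - 0.522j - 0.3213k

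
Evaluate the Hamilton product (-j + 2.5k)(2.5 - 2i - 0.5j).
-0.5 + 1.25i - 7.5j + 4.25k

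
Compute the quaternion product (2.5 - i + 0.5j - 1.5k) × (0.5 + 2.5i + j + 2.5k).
7 + 8.5i + 1.5j + 3.25k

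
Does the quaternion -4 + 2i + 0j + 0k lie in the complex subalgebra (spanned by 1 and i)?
Yes. The quaternion -4 + 2i has j- and k-coefficients y = z = 0, so it lies in the complex subalgebra spanned by 1 and i.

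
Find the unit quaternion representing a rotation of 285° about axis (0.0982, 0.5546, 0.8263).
-0.7934 + 0.0598i + 0.3376j + 0.503k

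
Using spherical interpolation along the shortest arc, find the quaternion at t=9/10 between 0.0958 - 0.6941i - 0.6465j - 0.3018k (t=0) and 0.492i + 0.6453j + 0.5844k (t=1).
0.0098 - 0.5156i - 0.6493j - 0.559k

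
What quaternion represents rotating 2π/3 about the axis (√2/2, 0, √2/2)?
0.5 + 0.6124i + 0.6124k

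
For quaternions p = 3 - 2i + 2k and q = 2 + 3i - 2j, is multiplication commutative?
No: pq = 12 + 9i + 8k ≠ 12 + i - 12j = qp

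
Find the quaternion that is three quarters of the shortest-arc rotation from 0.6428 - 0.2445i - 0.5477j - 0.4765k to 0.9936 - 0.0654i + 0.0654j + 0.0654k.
0.9831 - 0.1231i - 0.1055j - 0.085k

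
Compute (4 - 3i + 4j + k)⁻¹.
0.0952 + 0.0714i - 0.0952j - 0.0238k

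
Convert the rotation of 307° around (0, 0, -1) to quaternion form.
-0.8949 - 0.4462k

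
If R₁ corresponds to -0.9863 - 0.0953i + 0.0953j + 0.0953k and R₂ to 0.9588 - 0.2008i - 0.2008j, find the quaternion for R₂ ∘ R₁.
-0.9457 + 0.0875i + 0.3086j + 0.0531k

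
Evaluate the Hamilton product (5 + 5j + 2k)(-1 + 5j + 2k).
-34 + 20j + 8k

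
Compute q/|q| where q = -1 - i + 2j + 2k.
-0.3162 - 0.3162i + 0.6325j + 0.6325k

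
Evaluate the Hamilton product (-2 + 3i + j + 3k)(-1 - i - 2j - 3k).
16 + 2i + 9j - 2k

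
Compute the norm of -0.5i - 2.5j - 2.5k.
3.571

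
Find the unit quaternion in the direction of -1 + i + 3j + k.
-0.2887 + 0.2887i + 0.866j + 0.2887k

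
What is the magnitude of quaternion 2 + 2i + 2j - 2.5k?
4.272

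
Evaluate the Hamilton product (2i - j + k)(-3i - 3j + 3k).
-9j - 9k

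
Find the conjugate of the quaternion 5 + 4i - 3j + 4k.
5 - 4i + 3j - 4k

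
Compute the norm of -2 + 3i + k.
√14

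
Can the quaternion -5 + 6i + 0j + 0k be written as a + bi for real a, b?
Yes. The quaternion -5 + 6i has j- and k-coefficients y = z = 0, so it lies in the complex subalgebra spanned by 1 and i.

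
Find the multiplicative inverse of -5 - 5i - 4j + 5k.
-0.0549 + 0.0549i + 0.044j - 0.0549k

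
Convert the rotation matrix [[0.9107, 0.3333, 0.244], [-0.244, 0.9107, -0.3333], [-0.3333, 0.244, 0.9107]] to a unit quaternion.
0.9659 + 0.1494i + 0.1494j - 0.1494k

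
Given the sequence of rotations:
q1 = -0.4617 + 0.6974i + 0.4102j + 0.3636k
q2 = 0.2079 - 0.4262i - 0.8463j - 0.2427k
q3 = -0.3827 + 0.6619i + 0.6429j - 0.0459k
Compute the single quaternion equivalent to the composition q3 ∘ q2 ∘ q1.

q2 · q1 = 0.6366 + 0.1336i + 0.4617j + 0.603k
q3 · q2 · q1 = -0.6012 + 0.7791i - 0.1727j - 0.0403k
-0.6012 + 0.7791i - 0.1727j - 0.0403k


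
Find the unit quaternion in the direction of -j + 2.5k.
-0.3714j + 0.9285k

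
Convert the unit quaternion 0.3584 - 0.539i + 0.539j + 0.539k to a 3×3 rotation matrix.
[[-0.1621, -0.9674, -0.1947], [-0.1947, -0.1621, 0.9674], [-0.9674, 0.1947, -0.1621]]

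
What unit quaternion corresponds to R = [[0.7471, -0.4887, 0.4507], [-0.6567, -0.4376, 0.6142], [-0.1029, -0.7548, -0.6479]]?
-0.4067 + 0.8415i - 0.3403j + 0.1033k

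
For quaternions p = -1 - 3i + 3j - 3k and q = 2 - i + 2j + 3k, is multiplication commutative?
No: pq = -2 + 10i + 16j - 12k ≠ -2 - 20i - 8j - 6k = qp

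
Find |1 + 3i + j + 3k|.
√20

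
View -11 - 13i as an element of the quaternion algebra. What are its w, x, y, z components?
-11 - 13i + 0j + 0k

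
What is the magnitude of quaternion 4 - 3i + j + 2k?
√30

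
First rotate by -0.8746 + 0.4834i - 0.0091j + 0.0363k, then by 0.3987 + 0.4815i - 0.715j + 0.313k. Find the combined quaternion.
-0.5993 - 0.2515i + 0.7555j + 0.082k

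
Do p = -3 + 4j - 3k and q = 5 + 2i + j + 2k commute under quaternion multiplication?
No: pq = -13 + 5i + 11j - 29k ≠ -13 - 17i + 23j - 13k = qp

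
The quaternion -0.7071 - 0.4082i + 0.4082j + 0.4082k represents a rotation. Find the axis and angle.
axis = (-√3/3, √3/3, √3/3), θ = 3π/2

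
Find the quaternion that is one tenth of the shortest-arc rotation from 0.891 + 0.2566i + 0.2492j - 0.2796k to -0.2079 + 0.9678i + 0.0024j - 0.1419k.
0.8373 + 0.3922i + 0.2431j - 0.2932k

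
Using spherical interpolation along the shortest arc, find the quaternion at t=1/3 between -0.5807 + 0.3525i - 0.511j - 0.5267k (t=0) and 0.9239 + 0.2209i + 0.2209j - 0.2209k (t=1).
-0.8074 + 0.1758i - 0.4724j - 0.3066k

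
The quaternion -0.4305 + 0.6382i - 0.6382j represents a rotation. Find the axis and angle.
axis = (√2/2, -√2/2, 0), θ = 231°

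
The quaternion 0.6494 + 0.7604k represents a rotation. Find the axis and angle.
axis = (0, 0, 1), θ = 99°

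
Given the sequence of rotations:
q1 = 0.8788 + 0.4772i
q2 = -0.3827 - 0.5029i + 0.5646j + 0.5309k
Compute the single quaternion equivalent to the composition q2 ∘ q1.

q2 · q1 = -0.0963 - 0.6246i + 0.7495j + 0.1971k
-0.0963 - 0.6246i + 0.7495j + 0.1971k


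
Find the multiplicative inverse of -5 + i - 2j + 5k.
-0.0909 - 0.0182i + 0.0364j - 0.0909k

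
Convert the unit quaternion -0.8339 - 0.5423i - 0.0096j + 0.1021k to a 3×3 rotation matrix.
[[0.979, 0.1807, -0.0947], [-0.1599, 0.391, -0.9064], [-0.1267, 0.9025, 0.4116]]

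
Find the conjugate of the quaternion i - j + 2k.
-i + j - 2k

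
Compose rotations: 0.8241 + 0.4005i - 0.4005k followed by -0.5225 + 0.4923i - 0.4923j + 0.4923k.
-0.4306 + 0.3936i - 0.0114j + 0.8121k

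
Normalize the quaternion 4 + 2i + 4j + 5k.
0.5121 + 0.2561i + 0.5121j + 0.6402k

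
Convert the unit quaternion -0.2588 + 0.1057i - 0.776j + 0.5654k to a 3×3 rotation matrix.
[[-0.8437, 0.1286, 0.5212], [-0.4567, 0.3383, -0.8228], [-0.2821, -0.9322, -0.2267]]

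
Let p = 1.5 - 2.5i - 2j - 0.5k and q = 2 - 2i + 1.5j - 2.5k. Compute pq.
-0.25 - 2.25i - 7j - 12.5k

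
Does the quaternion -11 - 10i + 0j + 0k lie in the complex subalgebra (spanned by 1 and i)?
Yes. The quaternion -11 - 10i has j- and k-coefficients y = z = 0, so it lies in the complex subalgebra spanned by 1 and i.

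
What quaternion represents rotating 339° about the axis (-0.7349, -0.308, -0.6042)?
-0.9833 - 0.1339i - 0.0561j - 0.1101k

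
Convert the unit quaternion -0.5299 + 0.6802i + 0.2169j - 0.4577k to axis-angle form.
axis = (0.8021, 0.2558, -0.5397), θ = 244°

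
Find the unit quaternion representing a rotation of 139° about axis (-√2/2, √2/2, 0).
0.3502 - 0.6623i + 0.6623j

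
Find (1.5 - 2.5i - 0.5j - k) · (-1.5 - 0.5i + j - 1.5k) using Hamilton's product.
-4.5 + 4.75i - j - 3.5k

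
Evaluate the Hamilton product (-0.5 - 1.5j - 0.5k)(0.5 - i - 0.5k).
-0.5 + 1.25i - 0.25j - 1.5k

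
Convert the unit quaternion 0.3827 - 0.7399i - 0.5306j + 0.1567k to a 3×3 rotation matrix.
[[0.3878, 0.6652, -0.638], [0.9051, -0.144, 0.4], [0.1742, -0.7326, -0.658]]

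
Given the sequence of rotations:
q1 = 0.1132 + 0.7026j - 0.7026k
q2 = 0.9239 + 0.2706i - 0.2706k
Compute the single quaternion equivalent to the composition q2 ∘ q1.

q2 · q1 = -0.0855 + 0.2208i + 0.8393j - 0.4896k
-0.0855 + 0.2208i + 0.8393j - 0.4896k


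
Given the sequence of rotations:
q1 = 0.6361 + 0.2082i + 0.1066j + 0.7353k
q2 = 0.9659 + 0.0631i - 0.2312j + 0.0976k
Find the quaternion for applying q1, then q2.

q2 · q1 = 0.5542 + 0.0608i - 0.0702j + 0.8272k
0.5542 + 0.0608i - 0.0702j + 0.8272k


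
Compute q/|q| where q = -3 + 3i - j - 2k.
-0.6255 + 0.6255i - 0.2085j - 0.417k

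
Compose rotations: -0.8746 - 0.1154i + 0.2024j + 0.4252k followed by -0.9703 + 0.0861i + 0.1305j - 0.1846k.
0.9106 + 0.1295i - 0.3258j - 0.2186k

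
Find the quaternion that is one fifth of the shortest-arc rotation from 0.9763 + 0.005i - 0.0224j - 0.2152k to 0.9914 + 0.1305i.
0.9843 + 0.0304i - 0.018j - 0.1728k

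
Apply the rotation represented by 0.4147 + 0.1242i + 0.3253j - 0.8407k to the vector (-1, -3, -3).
(-1.892, 3.9, -0.462)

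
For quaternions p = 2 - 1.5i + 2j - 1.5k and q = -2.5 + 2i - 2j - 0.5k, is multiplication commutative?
No: pq = 1.25 + 3.75i - 12.75j + 1.75k ≠ 1.25 + 11.75i - 5.25j + 3.75k = qp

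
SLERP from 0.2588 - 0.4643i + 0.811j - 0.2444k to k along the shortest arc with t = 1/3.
0.2061 - 0.3698i + 0.646j - 0.6351k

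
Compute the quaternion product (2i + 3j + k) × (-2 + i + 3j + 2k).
-13 - i - 9j + k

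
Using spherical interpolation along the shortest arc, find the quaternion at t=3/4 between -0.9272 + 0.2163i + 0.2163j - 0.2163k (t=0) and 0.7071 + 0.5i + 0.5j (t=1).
-0.8688 - 0.347i - 0.347j - 0.0663k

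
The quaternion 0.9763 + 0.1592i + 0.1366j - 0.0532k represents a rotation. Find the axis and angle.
axis = (0.7356, 0.6312, -0.2458), θ = 25°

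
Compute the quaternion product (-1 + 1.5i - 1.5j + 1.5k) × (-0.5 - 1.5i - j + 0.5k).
0.5 + 1.5i - 1.25j - 5k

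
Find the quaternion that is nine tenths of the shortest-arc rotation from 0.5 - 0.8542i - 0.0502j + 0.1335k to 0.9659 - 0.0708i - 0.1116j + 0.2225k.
0.9546 - 0.1654i - 0.1094j + 0.222k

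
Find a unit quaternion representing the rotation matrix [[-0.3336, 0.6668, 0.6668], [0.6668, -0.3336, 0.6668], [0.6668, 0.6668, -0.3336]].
0.5774i + 0.5774j + 0.5774k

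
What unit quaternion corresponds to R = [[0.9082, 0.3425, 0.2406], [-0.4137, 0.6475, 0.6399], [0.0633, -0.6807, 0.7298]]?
0.9063 - 0.3643i + 0.0489j - 0.2086k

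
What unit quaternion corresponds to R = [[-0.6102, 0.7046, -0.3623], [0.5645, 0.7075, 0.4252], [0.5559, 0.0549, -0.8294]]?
-0.2588 + 0.3577i + 0.887j + 0.1353k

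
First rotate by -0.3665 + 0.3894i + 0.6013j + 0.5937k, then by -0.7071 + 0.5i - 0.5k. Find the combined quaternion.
0.3613 - 0.1579i - 0.9167j + 0.0641k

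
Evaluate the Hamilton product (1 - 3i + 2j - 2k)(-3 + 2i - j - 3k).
-1 + 3i - 20j + 2k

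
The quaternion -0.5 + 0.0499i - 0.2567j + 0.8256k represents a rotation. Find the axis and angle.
axis = (0.0576, -0.2964, 0.9533), θ = 4π/3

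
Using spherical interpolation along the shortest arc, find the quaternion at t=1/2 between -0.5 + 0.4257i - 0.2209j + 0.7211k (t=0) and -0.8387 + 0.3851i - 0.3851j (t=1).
-0.7329 + 0.4439i - 0.3318j + 0.3948k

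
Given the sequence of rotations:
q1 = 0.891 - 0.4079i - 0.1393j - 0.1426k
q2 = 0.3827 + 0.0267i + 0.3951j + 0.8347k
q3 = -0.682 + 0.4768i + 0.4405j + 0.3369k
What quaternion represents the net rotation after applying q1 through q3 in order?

q2 · q1 = 0.5259 - 0.0724i - 0.0379j + 0.8466k
q3 · q2 · q1 = -0.5927 + 0.6858i - 0.1705j - 0.3864k
-0.5927 + 0.6858i - 0.1705j - 0.3864k


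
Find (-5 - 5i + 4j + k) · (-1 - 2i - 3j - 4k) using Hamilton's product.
11 + 2i - 11j + 42k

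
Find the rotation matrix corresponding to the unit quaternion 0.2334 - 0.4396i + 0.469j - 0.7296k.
[[-0.5046, -0.0718, 0.8604], [-0.7529, -0.4511, -0.4792], [0.4225, -0.8896, 0.1736]]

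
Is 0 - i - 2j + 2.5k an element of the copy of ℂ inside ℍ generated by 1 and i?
No. The quaternion -i - 2j + 2.5k has j-coefficient y = -2 and k-coefficient z = 2.5, not both zero, so it does not lie in the complex subalgebra spanned by 1 and i.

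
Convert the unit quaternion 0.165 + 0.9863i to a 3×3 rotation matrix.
[[1, 0, 0], [0, -0.9456, -0.3255], [0, 0.3255, -0.9456]]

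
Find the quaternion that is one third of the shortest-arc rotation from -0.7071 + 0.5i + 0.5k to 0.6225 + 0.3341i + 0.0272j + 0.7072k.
-0.2968 + 0.5801i + 0.013j + 0.7585k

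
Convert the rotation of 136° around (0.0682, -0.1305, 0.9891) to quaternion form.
0.3746 + 0.0632i - 0.121j + 0.9171k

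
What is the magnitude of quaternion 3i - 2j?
√13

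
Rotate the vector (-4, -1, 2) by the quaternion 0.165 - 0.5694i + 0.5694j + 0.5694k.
(1.103, 3.812, 2.291)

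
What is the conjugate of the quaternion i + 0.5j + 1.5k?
-i - 0.5j - 1.5k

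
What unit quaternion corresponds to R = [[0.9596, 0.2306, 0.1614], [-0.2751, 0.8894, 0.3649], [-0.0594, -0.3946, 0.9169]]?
0.9703 - 0.1957i + 0.0569j - 0.1303k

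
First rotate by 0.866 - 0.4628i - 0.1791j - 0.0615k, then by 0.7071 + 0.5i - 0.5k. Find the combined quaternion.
0.813 + 0.0162i + 0.1355j - 0.566k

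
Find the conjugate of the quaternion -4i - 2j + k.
4i + 2j - k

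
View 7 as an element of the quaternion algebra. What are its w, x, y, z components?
7 + 0i + 0j + 0k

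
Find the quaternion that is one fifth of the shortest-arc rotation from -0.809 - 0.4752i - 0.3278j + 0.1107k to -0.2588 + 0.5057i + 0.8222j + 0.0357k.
-0.6519 - 0.5559i - 0.508j + 0.0891k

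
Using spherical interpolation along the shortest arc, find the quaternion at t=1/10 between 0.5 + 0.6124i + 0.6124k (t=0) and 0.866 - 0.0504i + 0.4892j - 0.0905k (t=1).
0.5859 + 0.5739i + 0.0633j + 0.5687k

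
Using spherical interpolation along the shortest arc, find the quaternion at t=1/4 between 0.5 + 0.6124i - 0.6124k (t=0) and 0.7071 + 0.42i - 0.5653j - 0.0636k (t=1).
0.5961 + 0.6044i - 0.1593j - 0.504k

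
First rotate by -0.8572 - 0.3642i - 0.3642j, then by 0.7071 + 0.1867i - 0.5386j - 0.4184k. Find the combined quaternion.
-0.7343 - 0.5699i + 0.3565j + 0.0945k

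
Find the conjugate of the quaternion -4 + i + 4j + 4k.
-4 - i - 4j - 4k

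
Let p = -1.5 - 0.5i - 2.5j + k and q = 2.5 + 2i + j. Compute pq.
-0.25 - 5.25i - 5.75j + 7k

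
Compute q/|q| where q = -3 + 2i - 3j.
-0.6396 + 0.4264i - 0.6396j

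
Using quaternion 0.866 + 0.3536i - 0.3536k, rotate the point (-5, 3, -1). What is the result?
(-1.662, 5.174, 2.338)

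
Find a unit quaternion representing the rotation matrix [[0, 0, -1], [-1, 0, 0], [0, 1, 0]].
-0.5 - 0.5i + 0.5j + 0.5k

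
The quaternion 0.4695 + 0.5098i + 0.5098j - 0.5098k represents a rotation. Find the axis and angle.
axis = (√3/3, √3/3, -√3/3), θ = 124°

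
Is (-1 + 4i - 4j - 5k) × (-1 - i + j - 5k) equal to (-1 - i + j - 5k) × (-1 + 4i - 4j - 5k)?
No: pq = -16 + 22i + 28j + 10k ≠ -16 - 28i - 22j + 10k = qp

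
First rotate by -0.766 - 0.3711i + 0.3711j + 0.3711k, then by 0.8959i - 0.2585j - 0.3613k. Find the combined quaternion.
0.5625 - 0.6481i - 0.0004j + 0.5133k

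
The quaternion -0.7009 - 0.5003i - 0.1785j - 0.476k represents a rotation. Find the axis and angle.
axis = (-0.7014, -0.2503, -0.6674), θ = 269°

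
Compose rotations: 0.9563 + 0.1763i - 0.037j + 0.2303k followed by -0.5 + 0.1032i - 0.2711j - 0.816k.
-0.3185 - 0.0821i - 0.4084j - 0.8515k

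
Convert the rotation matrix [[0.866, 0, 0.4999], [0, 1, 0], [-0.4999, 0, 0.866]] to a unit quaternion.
0.9659 + 0.2588j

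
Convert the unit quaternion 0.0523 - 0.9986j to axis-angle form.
axis = (0, -1, 0), θ = 174°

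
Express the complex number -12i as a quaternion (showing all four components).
0 - 12i + 0j + 0k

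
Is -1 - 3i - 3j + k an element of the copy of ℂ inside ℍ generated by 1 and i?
No. The quaternion -1 - 3i - 3j + k has j-coefficient y = -3 and k-coefficient z = 1, not both zero, so it does not lie in the complex subalgebra spanned by 1 and i.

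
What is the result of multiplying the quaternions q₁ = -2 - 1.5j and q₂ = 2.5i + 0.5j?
0.75 - 5i - j + 3.75k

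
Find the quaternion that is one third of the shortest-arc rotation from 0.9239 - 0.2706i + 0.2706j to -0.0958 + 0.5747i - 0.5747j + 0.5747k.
0.7433 - 0.4425i + 0.4425j - 0.2364k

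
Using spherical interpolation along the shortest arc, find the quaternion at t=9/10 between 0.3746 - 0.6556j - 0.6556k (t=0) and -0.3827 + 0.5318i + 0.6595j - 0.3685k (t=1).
0.4119 - 0.5046i - 0.7112j + 0.2643k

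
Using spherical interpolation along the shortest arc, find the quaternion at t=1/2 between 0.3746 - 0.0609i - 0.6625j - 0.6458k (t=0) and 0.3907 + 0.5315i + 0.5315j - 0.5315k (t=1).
0.5148 + 0.3165i - 0.0881j - 0.7919k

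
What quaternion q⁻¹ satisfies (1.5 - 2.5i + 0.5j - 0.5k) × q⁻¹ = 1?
0.1667 + 0.2778i - 0.0556j + 0.0556k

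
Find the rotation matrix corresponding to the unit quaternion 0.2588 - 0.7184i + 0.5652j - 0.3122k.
[[0.1662, -0.6505, 0.7411], [-0.9737, -0.2271, 0.0189], [0.156, -0.7248, -0.6711]]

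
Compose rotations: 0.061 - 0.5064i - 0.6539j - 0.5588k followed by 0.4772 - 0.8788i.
-0.4159 - 0.2953i - 0.8031j + 0.308k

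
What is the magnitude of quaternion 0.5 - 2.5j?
2.55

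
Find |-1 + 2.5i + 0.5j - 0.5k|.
2.784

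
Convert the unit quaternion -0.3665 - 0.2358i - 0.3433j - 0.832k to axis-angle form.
axis = (-0.2534, -0.369, -0.8942), θ = 223°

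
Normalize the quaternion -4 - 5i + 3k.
-0.5657 - 0.7071i + 0.4243k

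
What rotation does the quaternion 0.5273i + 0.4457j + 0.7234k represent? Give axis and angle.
axis = (0.5273, 0.4457, 0.7234), θ = π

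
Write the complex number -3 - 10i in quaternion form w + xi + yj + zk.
-3 - 10i + 0j + 0k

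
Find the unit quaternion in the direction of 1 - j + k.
0.5774 - 0.5774j + 0.5774k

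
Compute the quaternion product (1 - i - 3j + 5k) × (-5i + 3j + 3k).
-11 - 29i - 19j - 15k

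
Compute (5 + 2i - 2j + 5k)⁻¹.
0.0862 - 0.0345i + 0.0345j - 0.0862k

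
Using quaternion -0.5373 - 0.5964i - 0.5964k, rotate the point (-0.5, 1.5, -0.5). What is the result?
(-1.461, -0.634, 0.461)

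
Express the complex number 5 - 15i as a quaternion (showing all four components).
5 - 15i + 0j + 0k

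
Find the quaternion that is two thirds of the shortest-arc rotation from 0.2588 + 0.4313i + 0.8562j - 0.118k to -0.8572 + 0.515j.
-0.5728 + 0.1923i + 0.7951j - 0.0526k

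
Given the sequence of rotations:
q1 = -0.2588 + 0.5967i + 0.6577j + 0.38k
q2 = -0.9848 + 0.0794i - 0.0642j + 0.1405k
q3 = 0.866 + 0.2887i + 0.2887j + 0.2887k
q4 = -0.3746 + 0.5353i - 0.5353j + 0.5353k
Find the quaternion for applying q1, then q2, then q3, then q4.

q2 · q1 = 0.1963 - 0.725i - 0.5774j - 0.3201k
q3 · q2 · q1 = 0.6384 - 0.4969i - 0.5603j - 0.1779k
q4 · q3 · q2 · q1 = -0.1779 + 0.923i - 0.3026j - 0.1575k
-0.1779 + 0.923i - 0.3026j - 0.1575k


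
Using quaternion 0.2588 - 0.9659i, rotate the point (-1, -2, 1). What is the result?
(-1, 2.232, 0.134)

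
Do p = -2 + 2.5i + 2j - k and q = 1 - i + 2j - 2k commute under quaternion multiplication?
No: pq = -5.5 + 2.5i + 4j + 10k ≠ -5.5 + 6.5i - 8j - 4k = qp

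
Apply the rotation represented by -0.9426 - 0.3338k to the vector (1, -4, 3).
(3.294, -2.479, 3)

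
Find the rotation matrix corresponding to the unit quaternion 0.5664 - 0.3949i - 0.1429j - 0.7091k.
[[-0.0465, 0.9161, 0.3982], [-0.6904, -0.3175, 0.65], [0.7219, -0.2447, 0.6473]]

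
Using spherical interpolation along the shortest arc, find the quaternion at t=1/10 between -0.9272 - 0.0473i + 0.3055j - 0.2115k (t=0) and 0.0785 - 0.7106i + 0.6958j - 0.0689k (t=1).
-0.8829 - 0.1453i + 0.3921j - 0.2136k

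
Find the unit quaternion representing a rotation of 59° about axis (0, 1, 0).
0.8704 + 0.4924j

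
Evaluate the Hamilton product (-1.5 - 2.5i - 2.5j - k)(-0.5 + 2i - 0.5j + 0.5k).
5 - 3.5i + 1.25j + 6k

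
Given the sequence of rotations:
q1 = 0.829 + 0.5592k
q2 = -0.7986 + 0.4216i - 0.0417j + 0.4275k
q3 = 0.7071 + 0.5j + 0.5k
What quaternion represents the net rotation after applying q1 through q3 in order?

q2 · q1 = -0.9011 + 0.3262i - 0.2703j - 0.0922k
q3 · q2 · q1 = -0.4559 + 0.3197i - 0.4786j - 0.6788k
-0.4559 + 0.3197i - 0.4786j - 0.6788k


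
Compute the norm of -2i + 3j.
√13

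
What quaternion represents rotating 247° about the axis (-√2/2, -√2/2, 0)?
-0.5519 - 0.5896i - 0.5896j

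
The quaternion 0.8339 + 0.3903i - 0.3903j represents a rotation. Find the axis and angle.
axis = (√2/2, -√2/2, 0), θ = 67°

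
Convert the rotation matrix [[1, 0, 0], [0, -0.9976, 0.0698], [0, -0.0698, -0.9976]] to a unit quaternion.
-0.0349 + 0.9994i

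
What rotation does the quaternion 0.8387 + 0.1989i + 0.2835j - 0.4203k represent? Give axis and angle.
axis = (0.3652, 0.5206, -0.7718), θ = 66°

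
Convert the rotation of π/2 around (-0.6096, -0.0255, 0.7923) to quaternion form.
0.7071 - 0.4311i - 0.018j + 0.5602k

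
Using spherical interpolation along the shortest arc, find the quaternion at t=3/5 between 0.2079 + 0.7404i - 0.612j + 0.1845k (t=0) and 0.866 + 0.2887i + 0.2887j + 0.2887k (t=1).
0.7385 + 0.5918i - 0.1047j + 0.3055k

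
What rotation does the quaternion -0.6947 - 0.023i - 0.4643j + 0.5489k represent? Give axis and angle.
axis = (-0.032, -0.6455, 0.7631), θ = 268°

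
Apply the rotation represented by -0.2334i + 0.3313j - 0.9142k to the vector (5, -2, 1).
(-3.719, 0.182, 4.017)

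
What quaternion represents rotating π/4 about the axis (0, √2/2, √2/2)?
0.9239 + 0.2706j + 0.2706k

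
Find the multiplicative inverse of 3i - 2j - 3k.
-0.1364i + 0.0909j + 0.1364k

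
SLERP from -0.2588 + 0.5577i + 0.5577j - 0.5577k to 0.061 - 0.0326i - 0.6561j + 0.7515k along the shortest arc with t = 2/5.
-0.1874 + 0.3622i + 0.6252j - 0.6654k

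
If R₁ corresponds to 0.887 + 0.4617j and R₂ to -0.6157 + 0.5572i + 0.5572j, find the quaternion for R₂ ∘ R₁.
-0.8034 + 0.4942i + 0.21j + 0.2573k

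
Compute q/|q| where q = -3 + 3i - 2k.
-0.6396 + 0.6396i - 0.4264k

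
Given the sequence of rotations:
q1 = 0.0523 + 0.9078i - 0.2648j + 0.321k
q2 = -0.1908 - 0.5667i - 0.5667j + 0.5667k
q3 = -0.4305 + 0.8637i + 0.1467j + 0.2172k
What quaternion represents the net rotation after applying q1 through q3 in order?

q2 · q1 = 0.1725 - 0.2347i + 0.7172j + 0.6329k
q3 · q2 · q1 = -0.1142 + 0.1871i - 0.8811j + 0.4189k
-0.1142 + 0.1871i - 0.8811j + 0.4189k


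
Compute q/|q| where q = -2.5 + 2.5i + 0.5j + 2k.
-0.6108 + 0.6108i + 0.1222j + 0.4887k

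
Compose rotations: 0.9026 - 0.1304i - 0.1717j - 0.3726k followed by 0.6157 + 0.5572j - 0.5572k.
0.4438 - 0.3836i + 0.4699j - 0.6597k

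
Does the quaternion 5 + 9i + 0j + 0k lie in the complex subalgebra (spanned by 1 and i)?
Yes. The quaternion 5 + 9i has j- and k-coefficients y = z = 0, so it lies in the complex subalgebra spanned by 1 and i.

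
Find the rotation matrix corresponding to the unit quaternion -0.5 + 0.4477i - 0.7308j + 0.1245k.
[[-0.0991, -0.5299, 0.8423], [-0.7789, 0.5681, 0.2657], [-0.6193, -0.6297, -0.469]]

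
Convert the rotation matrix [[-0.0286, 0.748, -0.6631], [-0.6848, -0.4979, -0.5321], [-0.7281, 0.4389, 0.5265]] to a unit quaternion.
-0.5 - 0.4855i - 0.0325j + 0.7164k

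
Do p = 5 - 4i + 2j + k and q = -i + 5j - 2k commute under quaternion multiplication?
No: pq = -12 - 14i + 16j - 28k ≠ -12 + 4i + 34j + 8k = qp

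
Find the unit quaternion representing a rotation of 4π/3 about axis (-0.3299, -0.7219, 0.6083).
-0.5 - 0.2857i - 0.6252j + 0.5268k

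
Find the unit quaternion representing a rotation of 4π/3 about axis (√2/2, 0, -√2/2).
-0.5 + 0.6124i - 0.6124k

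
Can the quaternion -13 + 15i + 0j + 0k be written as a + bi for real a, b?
Yes. The quaternion -13 + 15i has j- and k-coefficients y = z = 0, so it lies in the complex subalgebra spanned by 1 and i.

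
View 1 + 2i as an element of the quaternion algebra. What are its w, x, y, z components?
1 + 2i + 0j + 0k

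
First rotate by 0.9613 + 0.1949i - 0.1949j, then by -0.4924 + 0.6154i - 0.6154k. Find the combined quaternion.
-0.5933 + 0.3757i - 0.024j - 0.7115k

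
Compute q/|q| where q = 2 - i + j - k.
0.7559 - 0.378i + 0.378j - 0.378k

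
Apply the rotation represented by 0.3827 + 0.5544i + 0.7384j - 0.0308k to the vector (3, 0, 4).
(1.847, 0.506, -4.619)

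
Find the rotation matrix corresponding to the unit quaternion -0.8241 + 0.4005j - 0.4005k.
[[0.3584, -0.6601, -0.6601], [0.6601, 0.6792, -0.3208], [0.6601, -0.3208, 0.6792]]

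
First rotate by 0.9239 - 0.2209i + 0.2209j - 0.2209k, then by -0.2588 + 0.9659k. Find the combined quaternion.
-0.0257 - 0.1562i - 0.2705j + 0.9496k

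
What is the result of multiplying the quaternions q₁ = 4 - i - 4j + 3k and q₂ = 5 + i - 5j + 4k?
-11 - 2i - 33j + 40k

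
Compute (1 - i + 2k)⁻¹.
0.1667 + 0.1667i - 0.3333k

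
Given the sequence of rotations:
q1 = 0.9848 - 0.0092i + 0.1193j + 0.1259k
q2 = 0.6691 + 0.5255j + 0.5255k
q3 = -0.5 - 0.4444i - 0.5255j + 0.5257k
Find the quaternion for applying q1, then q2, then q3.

q2 · q1 = 0.5301 - 0.0027i + 0.5925j + 0.6066k
q3 · q2 · q1 = -0.2738 - 0.8645i - 0.3067j - 0.2894k
-0.2738 - 0.8645i - 0.3067j - 0.2894k


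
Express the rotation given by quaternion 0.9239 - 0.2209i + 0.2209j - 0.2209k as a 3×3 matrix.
[[0.8048, 0.3106, 0.5058], [-0.5058, 0.8048, 0.3106], [-0.3106, -0.5058, 0.8048]]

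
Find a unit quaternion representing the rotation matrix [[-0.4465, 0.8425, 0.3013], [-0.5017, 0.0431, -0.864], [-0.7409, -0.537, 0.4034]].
-0.5 - 0.1635i - 0.5211j + 0.6721k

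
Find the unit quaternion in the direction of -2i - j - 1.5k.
-0.7428i - 0.3714j - 0.5571k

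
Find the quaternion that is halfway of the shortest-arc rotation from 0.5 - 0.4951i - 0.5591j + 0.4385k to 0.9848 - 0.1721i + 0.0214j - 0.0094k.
0.8402 - 0.3775i - 0.3043j + 0.2428k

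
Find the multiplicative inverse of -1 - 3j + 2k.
-0.0714 + 0.2143j - 0.1429k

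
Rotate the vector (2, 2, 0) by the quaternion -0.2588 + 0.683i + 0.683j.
(2, 2, 0)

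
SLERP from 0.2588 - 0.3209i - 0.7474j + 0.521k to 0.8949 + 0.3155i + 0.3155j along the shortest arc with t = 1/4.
-0.0905 - 0.4011i - 0.7831j + 0.4667k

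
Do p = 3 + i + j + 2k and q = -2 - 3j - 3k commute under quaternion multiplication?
No: pq = 3 + i - 8j - 16k ≠ 3 - 5i - 14j - 10k = qp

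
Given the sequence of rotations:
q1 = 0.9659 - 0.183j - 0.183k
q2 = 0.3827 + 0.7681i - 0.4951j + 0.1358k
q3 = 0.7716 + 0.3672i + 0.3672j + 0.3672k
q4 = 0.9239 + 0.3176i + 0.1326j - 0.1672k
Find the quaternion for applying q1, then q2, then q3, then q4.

q2 · q1 = 0.3039 + 0.8574i - 0.4077j - 0.0794k
q3 · q2 · q1 = 0.0985 + 0.8937i + 0.141j - 0.4142k
q4 · q3 · q2 · q1 = -0.2808 + 0.8256i + 0.1255j - 0.4729k
-0.2808 + 0.8256i + 0.1255j - 0.4729k


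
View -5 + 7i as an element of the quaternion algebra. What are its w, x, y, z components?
-5 + 7i + 0j + 0k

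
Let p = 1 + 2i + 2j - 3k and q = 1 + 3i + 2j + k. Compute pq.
-6 + 13i - 7j - 4k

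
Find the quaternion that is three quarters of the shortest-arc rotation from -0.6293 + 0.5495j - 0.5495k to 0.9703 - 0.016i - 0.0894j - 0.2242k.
-0.9719 + 0.013i + 0.2343j + 0.0199k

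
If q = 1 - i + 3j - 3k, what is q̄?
1 + i - 3j + 3k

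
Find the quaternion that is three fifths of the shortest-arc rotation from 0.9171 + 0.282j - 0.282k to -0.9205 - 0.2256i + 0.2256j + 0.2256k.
0.9556 + 0.1401i - 0.0221j - 0.2582k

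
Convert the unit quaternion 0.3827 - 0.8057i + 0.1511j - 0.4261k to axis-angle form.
axis = (-0.8721, 0.1636, -0.4612), θ = 3π/4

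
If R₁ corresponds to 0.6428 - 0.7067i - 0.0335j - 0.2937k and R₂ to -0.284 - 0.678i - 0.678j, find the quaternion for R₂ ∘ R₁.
-0.6844 - 0.036i - 0.6254j - 0.373k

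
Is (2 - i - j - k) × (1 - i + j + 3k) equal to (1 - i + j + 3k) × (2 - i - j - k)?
No: pq = 5 - 5i + 5j + 3k ≠ 5 - i - 3j + 7k = qp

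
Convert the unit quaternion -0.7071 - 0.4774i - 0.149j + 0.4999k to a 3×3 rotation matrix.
[[0.4558, 0.8492, -0.2666], [-0.5647, 0.0444, -0.8241], [-0.688, 0.5262, 0.4998]]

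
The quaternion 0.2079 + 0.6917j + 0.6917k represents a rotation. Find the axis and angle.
axis = (0, √2/2, √2/2), θ = 156°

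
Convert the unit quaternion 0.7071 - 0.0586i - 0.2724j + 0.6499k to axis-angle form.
axis = (-0.0829, -0.3852, 0.9191), θ = π/2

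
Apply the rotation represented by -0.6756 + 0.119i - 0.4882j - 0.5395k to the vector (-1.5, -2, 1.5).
(2.575, -0.667, 1.193)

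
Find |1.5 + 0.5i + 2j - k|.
2.739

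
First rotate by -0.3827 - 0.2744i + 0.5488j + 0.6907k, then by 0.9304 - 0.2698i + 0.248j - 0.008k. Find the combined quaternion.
-0.5607 + 0.0236i + 0.6042j + 0.5657k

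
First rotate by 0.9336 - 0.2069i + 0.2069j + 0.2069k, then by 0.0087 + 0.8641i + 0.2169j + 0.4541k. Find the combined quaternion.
0.0481 + 0.7558i - 0.0684j + 0.6494k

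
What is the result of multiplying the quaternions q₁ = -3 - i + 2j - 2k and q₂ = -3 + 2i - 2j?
15 - 7i - 4j + 4k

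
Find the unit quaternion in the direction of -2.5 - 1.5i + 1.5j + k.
-0.7293 - 0.4376i + 0.4376j + 0.2917k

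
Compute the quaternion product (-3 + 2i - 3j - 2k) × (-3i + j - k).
7 + 14i + 5j - 4k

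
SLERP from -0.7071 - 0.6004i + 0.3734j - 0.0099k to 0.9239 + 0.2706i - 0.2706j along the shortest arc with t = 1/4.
-0.7741 - 0.5254i + 0.353j - 0.0075k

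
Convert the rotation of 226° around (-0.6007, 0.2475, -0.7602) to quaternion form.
-0.3907 - 0.5529i + 0.2278j - 0.6998k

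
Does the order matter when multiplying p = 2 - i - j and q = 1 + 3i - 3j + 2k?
Yes: pq = 2 + 3i - 5j + 10k ≠ 2 + 7i - 9j - 2k = qp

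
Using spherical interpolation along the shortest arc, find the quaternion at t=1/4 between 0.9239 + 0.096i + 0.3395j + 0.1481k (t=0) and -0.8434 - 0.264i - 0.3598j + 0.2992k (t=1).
0.9243 + 0.1418i + 0.3526j + 0.0354k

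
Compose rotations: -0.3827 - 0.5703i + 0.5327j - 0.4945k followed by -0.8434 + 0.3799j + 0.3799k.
0.3083 + 0.0908i - 0.8113j + 0.4883k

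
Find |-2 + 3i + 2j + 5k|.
√42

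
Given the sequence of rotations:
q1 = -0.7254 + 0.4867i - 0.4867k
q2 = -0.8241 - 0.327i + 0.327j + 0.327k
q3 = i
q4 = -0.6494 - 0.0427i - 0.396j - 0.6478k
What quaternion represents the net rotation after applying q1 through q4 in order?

q2 · q1 = 0.9161 - 0.323i - 0.2372j + 0.0047k
q3 · q2 · q1 = 0.323 + 0.9161i - 0.0047j - 0.2372k
q4 · q3 · q2 · q1 = -0.3262 - 0.5178i - 0.7284j + 0.3078k
-0.3262 - 0.5178i - 0.7284j + 0.3078k
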